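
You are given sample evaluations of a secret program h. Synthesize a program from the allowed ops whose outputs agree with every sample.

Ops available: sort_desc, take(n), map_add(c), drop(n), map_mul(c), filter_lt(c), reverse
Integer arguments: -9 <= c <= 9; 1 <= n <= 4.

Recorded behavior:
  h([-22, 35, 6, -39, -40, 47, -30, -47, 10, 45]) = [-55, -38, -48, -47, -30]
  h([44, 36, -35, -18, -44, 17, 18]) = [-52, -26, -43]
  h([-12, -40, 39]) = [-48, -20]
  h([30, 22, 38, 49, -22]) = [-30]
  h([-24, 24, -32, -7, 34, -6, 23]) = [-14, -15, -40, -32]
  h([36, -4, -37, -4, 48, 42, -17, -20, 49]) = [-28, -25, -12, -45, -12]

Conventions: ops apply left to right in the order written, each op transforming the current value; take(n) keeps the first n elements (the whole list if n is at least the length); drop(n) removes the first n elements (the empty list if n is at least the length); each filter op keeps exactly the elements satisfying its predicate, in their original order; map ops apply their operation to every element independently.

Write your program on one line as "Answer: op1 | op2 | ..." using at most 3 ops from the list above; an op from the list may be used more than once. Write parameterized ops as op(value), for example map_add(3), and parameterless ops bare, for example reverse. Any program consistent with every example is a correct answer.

filter_lt(-2) | reverse | map_add(-8)

Check, running the answer program on each example:
  [-22, 35, 6, -39, -40, 47, -30, -47, 10, 45] -> [-22, -39, -40, -30, -47] -> [-47, -30, -40, -39, -22] -> [-55, -38, -48, -47, -30]
  [44, 36, -35, -18, -44, 17, 18] -> [-35, -18, -44] -> [-44, -18, -35] -> [-52, -26, -43]
  [-12, -40, 39] -> [-12, -40] -> [-40, -12] -> [-48, -20]
  [30, 22, 38, 49, -22] -> [-22] -> [-22] -> [-30]
  [-24, 24, -32, -7, 34, -6, 23] -> [-24, -32, -7, -6] -> [-6, -7, -32, -24] -> [-14, -15, -40, -32]
  [36, -4, -37, -4, 48, 42, -17, -20, 49] -> [-4, -37, -4, -17, -20] -> [-20, -17, -4, -37, -4] -> [-28, -25, -12, -45, -12]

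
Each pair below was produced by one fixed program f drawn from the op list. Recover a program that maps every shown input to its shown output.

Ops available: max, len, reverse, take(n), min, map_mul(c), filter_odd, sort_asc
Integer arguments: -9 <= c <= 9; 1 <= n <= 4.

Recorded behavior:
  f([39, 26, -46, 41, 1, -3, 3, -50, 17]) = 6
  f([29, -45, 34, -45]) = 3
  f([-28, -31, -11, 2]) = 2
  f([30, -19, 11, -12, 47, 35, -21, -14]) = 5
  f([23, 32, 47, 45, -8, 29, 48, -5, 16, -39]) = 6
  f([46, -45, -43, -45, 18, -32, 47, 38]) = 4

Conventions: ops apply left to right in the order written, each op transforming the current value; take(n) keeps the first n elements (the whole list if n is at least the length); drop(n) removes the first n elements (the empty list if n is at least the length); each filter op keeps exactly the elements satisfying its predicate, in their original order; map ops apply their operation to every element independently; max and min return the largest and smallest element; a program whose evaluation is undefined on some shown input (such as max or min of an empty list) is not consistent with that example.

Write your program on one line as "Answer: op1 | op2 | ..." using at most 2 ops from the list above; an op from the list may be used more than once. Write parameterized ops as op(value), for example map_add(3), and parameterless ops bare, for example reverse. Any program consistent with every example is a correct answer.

filter_odd | len

Check, running the answer program on each example:
  [39, 26, -46, 41, 1, -3, 3, -50, 17] -> [39, 41, 1, -3, 3, 17] -> 6
  [29, -45, 34, -45] -> [29, -45, -45] -> 3
  [-28, -31, -11, 2] -> [-31, -11] -> 2
  [30, -19, 11, -12, 47, 35, -21, -14] -> [-19, 11, 47, 35, -21] -> 5
  [23, 32, 47, 45, -8, 29, 48, -5, 16, -39] -> [23, 47, 45, 29, -5, -39] -> 6
  [46, -45, -43, -45, 18, -32, 47, 38] -> [-45, -43, -45, 47] -> 4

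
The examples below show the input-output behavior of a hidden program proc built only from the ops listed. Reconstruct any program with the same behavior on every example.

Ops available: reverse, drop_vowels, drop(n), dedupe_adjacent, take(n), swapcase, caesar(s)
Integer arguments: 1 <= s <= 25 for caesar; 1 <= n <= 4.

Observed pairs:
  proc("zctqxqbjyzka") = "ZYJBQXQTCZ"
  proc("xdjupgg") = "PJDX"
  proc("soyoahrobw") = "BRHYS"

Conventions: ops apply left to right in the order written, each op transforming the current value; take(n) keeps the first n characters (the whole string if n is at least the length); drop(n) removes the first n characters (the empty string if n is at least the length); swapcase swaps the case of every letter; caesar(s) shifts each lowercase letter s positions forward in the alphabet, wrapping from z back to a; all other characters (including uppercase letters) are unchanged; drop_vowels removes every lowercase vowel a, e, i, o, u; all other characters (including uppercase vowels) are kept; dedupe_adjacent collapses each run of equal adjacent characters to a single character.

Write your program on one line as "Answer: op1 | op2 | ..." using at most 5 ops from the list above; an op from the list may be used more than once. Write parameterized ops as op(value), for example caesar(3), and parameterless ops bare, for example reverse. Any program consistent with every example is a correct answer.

reverse | dedupe_adjacent | drop_vowels | swapcase | drop(1)

Check, running the answer program on each example:
  "zctqxqbjyzka" -> "akzyjbqxqtcz" -> "akzyjbqxqtcz" -> "kzyjbqxqtcz" -> "KZYJBQXQTCZ" -> "ZYJBQXQTCZ"
  "xdjupgg" -> "ggpujdx" -> "gpujdx" -> "gpjdx" -> "GPJDX" -> "PJDX"
  "soyoahrobw" -> "wborhaoyos" -> "wborhaoyos" -> "wbrhys" -> "WBRHYS" -> "BRHYS"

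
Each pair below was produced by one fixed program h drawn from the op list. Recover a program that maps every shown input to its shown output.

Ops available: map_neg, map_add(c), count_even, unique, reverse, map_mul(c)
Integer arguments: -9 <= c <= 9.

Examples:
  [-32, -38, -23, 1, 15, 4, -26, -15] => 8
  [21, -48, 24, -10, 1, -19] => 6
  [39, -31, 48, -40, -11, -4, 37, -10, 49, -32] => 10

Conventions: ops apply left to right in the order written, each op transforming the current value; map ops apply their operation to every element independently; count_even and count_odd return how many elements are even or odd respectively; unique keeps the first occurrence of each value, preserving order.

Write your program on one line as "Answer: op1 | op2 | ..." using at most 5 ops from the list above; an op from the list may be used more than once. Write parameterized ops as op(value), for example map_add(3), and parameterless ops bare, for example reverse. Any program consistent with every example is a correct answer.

map_add(-5) | map_add(-9) | map_mul(4) | map_neg | count_even

Check, running the answer program on each example:
  [-32, -38, -23, 1, 15, 4, -26, -15] -> [-37, -43, -28, -4, 10, -1, -31, -20] -> [-46, -52, -37, -13, 1, -10, -40, -29] -> [-184, -208, -148, -52, 4, -40, -160, -116] -> [184, 208, 148, 52, -4, 40, 160, 116] -> 8
  [21, -48, 24, -10, 1, -19] -> [16, -53, 19, -15, -4, -24] -> [7, -62, 10, -24, -13, -33] -> [28, -248, 40, -96, -52, -132] -> [-28, 248, -40, 96, 52, 132] -> 6
  [39, -31, 48, -40, -11, -4, 37, -10, 49, -32] -> [34, -36, 43, -45, -16, -9, 32, -15, 44, -37] -> [25, -45, 34, -54, -25, -18, 23, -24, 35, -46] -> [100, -180, 136, -216, -100, -72, 92, -96, 140, -184] -> [-100, 180, -136, 216, 100, 72, -92, 96, -140, 184] -> 10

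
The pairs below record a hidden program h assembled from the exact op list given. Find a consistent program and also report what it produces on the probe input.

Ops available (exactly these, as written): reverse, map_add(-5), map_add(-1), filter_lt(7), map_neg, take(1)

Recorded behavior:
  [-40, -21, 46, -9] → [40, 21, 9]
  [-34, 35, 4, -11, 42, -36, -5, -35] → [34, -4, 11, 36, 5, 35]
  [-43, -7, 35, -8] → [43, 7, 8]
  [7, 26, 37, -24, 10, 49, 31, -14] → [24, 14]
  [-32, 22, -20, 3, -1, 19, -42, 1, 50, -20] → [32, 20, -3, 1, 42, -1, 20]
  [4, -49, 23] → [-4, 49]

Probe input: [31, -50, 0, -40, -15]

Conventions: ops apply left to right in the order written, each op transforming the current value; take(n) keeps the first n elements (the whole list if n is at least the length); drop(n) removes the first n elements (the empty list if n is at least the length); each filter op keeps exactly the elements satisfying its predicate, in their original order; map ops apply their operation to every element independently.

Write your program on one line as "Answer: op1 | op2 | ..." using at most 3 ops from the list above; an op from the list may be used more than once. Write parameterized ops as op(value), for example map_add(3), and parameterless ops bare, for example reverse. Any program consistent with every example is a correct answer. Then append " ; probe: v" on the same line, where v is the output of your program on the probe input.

filter_lt(7) | map_neg ; probe: [50, 0, 40, 15]

Check, running the answer program on each example:
  [-40, -21, 46, -9] -> [-40, -21, -9] -> [40, 21, 9]
  [-34, 35, 4, -11, 42, -36, -5, -35] -> [-34, 4, -11, -36, -5, -35] -> [34, -4, 11, 36, 5, 35]
  [-43, -7, 35, -8] -> [-43, -7, -8] -> [43, 7, 8]
  [7, 26, 37, -24, 10, 49, 31, -14] -> [-24, -14] -> [24, 14]
  [-32, 22, -20, 3, -1, 19, -42, 1, 50, -20] -> [-32, -20, 3, -1, -42, 1, -20] -> [32, 20, -3, 1, 42, -1, 20]
  [4, -49, 23] -> [4, -49] -> [-4, 49]
  probe: [31, -50, 0, -40, -15] -> [-50, 0, -40, -15] -> [50, 0, 40, 15]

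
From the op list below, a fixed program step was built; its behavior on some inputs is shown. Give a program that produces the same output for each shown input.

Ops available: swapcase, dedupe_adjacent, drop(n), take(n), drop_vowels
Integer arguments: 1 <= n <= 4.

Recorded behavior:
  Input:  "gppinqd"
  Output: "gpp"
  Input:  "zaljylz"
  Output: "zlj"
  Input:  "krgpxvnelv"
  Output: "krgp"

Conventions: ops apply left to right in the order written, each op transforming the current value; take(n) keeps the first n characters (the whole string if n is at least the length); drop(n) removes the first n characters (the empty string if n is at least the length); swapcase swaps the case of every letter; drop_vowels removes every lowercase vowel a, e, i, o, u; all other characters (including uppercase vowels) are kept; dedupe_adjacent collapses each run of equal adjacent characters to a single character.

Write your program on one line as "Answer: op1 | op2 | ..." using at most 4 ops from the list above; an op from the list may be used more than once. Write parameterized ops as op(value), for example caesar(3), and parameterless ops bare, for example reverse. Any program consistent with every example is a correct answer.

swapcase | take(4) | swapcase | drop_vowels

Check, running the answer program on each example:
  "gppinqd" -> "GPPINQD" -> "GPPI" -> "gppi" -> "gpp"
  "zaljylz" -> "ZALJYLZ" -> "ZALJ" -> "zalj" -> "zlj"
  "krgpxvnelv" -> "KRGPXVNELV" -> "KRGP" -> "krgp" -> "krgp"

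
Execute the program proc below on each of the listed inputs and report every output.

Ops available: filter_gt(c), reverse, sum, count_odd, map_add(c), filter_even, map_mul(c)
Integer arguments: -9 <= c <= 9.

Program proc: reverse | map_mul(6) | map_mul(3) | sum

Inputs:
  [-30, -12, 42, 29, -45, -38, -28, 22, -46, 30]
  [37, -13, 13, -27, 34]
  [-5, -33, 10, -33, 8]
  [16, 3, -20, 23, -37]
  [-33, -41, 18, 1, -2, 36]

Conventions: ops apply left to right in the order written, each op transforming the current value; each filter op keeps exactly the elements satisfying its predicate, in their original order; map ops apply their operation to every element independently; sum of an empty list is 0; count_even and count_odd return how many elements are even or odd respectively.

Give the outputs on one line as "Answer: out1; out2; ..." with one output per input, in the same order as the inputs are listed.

Execution, op by op:
  [-30, -12, 42, 29, -45, -38, -28, 22, -46, 30] -> [30, -46, 22, -28, -38, -45, 29, 42, -12, -30] -> [180, -276, 132, -168, -228, -270, 174, 252, -72, -180] -> [540, -828, 396, -504, -684, -810, 522, 756, -216, -540] -> -1368
  [37, -13, 13, -27, 34] -> [34, -27, 13, -13, 37] -> [204, -162, 78, -78, 222] -> [612, -486, 234, -234, 666] -> 792
  [-5, -33, 10, -33, 8] -> [8, -33, 10, -33, -5] -> [48, -198, 60, -198, -30] -> [144, -594, 180, -594, -90] -> -954
  [16, 3, -20, 23, -37] -> [-37, 23, -20, 3, 16] -> [-222, 138, -120, 18, 96] -> [-666, 414, -360, 54, 288] -> -270
  [-33, -41, 18, 1, -2, 36] -> [36, -2, 1, 18, -41, -33] -> [216, -12, 6, 108, -246, -198] -> [648, -36, 18, 324, -738, -594] -> -378

-1368; 792; -954; -270; -378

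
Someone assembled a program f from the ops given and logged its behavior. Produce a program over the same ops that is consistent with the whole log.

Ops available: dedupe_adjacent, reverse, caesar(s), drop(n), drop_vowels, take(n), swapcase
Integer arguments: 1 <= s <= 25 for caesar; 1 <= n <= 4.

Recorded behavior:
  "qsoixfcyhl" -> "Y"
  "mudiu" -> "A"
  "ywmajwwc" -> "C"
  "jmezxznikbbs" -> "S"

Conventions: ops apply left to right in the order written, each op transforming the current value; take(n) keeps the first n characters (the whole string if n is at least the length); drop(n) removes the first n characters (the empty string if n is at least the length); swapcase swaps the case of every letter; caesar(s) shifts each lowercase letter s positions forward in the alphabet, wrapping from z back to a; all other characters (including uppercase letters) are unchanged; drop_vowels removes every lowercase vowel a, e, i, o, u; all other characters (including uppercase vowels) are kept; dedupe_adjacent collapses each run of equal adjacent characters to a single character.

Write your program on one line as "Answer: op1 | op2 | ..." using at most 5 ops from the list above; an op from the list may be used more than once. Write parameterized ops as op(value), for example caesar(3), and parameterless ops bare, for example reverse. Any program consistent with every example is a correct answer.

caesar(6) | take(2) | drop(1) | swapcase

Check, running the answer program on each example:
  "qsoixfcyhl" -> "wyuodlienr" -> "wy" -> "y" -> "Y"
  "mudiu" -> "sajoa" -> "sa" -> "a" -> "A"
  "ywmajwwc" -> "ecsgpcci" -> "ec" -> "c" -> "C"
  "jmezxznikbbs" -> "pskfdftoqhhy" -> "ps" -> "s" -> "S"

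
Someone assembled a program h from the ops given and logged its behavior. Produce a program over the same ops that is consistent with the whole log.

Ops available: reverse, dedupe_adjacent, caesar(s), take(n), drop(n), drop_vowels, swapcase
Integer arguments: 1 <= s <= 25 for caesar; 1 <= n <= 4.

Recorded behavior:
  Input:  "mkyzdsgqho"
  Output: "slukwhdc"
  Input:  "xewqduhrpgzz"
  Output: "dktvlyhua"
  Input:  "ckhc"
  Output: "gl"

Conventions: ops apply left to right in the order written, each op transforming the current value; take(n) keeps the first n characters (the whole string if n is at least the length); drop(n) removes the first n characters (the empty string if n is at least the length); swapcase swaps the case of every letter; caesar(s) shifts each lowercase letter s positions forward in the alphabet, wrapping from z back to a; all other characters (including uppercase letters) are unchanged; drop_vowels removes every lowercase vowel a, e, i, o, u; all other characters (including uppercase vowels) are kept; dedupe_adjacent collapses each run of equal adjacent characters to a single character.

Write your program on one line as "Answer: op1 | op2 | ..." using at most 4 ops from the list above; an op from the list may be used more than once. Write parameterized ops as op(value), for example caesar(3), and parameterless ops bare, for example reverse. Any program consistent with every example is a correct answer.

dedupe_adjacent | drop(2) | caesar(4) | reverse

Check, running the answer program on each example:
  "mkyzdsgqho" -> "mkyzdsgqho" -> "yzdsgqho" -> "cdhwkuls" -> "slukwhdc"
  "xewqduhrpgzz" -> "xewqduhrpgz" -> "wqduhrpgz" -> "auhylvtkd" -> "dktvlyhua"
  "ckhc" -> "ckhc" -> "hc" -> "lg" -> "gl"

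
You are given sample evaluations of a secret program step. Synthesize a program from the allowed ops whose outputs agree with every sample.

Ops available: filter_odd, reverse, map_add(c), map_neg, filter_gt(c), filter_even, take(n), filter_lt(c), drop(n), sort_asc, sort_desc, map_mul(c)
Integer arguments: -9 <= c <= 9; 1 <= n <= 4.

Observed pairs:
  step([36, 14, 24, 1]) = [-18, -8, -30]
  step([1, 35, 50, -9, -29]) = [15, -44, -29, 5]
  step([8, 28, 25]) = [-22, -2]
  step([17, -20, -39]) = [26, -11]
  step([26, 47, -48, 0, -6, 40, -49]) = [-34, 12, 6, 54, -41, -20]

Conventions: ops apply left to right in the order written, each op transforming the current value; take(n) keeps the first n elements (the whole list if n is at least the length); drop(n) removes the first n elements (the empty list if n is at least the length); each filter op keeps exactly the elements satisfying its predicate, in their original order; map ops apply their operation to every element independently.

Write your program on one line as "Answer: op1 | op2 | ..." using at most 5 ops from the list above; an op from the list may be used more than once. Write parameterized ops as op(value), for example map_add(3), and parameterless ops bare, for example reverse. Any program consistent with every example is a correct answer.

map_add(-6) | reverse | map_neg | drop(1)

Check, running the answer program on each example:
  [36, 14, 24, 1] -> [30, 8, 18, -5] -> [-5, 18, 8, 30] -> [5, -18, -8, -30] -> [-18, -8, -30]
  [1, 35, 50, -9, -29] -> [-5, 29, 44, -15, -35] -> [-35, -15, 44, 29, -5] -> [35, 15, -44, -29, 5] -> [15, -44, -29, 5]
  [8, 28, 25] -> [2, 22, 19] -> [19, 22, 2] -> [-19, -22, -2] -> [-22, -2]
  [17, -20, -39] -> [11, -26, -45] -> [-45, -26, 11] -> [45, 26, -11] -> [26, -11]
  [26, 47, -48, 0, -6, 40, -49] -> [20, 41, -54, -6, -12, 34, -55] -> [-55, 34, -12, -6, -54, 41, 20] -> [55, -34, 12, 6, 54, -41, -20] -> [-34, 12, 6, 54, -41, -20]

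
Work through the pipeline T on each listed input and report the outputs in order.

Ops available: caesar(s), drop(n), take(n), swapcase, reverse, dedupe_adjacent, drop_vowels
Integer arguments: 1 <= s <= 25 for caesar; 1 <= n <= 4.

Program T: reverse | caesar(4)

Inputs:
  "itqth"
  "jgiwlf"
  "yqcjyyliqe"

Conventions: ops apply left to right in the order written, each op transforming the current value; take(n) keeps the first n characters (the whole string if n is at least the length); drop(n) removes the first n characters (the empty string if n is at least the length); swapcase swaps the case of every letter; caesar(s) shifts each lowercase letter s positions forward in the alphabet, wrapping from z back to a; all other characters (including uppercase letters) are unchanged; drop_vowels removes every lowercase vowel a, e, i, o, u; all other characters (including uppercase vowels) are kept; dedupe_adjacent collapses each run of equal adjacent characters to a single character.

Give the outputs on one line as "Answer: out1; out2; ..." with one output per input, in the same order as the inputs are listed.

Execution, op by op:
  "itqth" -> "htqti" -> "lxuxm"
  "jgiwlf" -> "flwigj" -> "jpamkn"
  "yqcjyyliqe" -> "eqilyyjcqy" -> "iumpccnguc"

"lxuxm"; "jpamkn"; "iumpccnguc"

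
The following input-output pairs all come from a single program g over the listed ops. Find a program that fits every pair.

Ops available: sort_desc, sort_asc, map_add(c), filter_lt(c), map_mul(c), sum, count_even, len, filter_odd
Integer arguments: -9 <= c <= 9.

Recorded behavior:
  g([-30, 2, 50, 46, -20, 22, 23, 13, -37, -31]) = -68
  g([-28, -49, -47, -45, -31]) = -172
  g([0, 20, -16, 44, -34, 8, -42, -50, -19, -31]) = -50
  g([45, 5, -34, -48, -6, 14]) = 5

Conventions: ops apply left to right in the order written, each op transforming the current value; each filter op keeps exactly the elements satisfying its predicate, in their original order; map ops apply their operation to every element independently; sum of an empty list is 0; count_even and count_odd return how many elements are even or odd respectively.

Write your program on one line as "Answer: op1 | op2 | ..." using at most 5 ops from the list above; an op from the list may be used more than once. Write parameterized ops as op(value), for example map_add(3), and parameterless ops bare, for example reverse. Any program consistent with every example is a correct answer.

filter_lt(7) | filter_odd | sort_desc | sum

Check, running the answer program on each example:
  [-30, 2, 50, 46, -20, 22, 23, 13, -37, -31] -> [-30, 2, -20, -37, -31] -> [-37, -31] -> [-31, -37] -> -68
  [-28, -49, -47, -45, -31] -> [-28, -49, -47, -45, -31] -> [-49, -47, -45, -31] -> [-31, -45, -47, -49] -> -172
  [0, 20, -16, 44, -34, 8, -42, -50, -19, -31] -> [0, -16, -34, -42, -50, -19, -31] -> [-19, -31] -> [-19, -31] -> -50
  [45, 5, -34, -48, -6, 14] -> [5, -34, -48, -6] -> [5] -> [5] -> 5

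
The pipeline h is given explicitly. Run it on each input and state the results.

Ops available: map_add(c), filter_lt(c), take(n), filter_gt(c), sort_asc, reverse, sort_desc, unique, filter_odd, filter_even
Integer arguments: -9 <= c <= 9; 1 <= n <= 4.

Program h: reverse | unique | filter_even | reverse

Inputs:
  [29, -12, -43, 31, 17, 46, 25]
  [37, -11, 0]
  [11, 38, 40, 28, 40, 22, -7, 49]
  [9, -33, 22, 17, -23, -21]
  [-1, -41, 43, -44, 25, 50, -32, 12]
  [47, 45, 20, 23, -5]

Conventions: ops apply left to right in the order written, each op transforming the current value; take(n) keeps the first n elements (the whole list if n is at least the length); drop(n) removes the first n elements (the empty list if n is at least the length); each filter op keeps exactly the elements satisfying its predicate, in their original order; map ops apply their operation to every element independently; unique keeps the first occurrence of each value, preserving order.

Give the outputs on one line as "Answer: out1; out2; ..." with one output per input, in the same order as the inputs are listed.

Execution, op by op:
  [29, -12, -43, 31, 17, 46, 25] -> [25, 46, 17, 31, -43, -12, 29] -> [25, 46, 17, 31, -43, -12, 29] -> [46, -12] -> [-12, 46]
  [37, -11, 0] -> [0, -11, 37] -> [0, -11, 37] -> [0] -> [0]
  [11, 38, 40, 28, 40, 22, -7, 49] -> [49, -7, 22, 40, 28, 40, 38, 11] -> [49, -7, 22, 40, 28, 38, 11] -> [22, 40, 28, 38] -> [38, 28, 40, 22]
  [9, -33, 22, 17, -23, -21] -> [-21, -23, 17, 22, -33, 9] -> [-21, -23, 17, 22, -33, 9] -> [22] -> [22]
  [-1, -41, 43, -44, 25, 50, -32, 12] -> [12, -32, 50, 25, -44, 43, -41, -1] -> [12, -32, 50, 25, -44, 43, -41, -1] -> [12, -32, 50, -44] -> [-44, 50, -32, 12]
  [47, 45, 20, 23, -5] -> [-5, 23, 20, 45, 47] -> [-5, 23, 20, 45, 47] -> [20] -> [20]

[-12, 46]; [0]; [38, 28, 40, 22]; [22]; [-44, 50, -32, 12]; [20]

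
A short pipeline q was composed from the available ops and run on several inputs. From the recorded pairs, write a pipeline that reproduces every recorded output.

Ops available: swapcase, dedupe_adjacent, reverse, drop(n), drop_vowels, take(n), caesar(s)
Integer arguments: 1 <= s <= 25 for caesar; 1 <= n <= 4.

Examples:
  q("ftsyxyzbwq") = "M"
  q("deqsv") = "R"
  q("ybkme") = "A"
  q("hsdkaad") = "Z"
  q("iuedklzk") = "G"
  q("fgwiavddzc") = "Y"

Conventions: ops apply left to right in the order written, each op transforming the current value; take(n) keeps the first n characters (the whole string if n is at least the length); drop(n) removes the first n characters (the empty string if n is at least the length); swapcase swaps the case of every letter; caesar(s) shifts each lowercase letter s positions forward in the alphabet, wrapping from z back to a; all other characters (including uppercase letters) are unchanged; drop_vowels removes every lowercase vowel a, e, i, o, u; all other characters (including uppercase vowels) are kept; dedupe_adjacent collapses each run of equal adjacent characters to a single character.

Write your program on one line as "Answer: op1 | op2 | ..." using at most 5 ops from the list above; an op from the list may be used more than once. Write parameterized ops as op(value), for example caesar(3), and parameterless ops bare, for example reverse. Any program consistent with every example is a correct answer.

reverse | dedupe_adjacent | caesar(22) | swapcase | take(1)

Check, running the answer program on each example:
  "ftsyxyzbwq" -> "qwbzyxystf" -> "qwbzyxystf" -> "msxvutuopb" -> "MSXVUTUOPB" -> "M"
  "deqsv" -> "vsqed" -> "vsqed" -> "romaz" -> "ROMAZ" -> "R"
  "ybkme" -> "emkby" -> "emkby" -> "aigxu" -> "AIGXU" -> "A"
  "hsdkaad" -> "daakdsh" -> "dakdsh" -> "zwgzod" -> "ZWGZOD" -> "Z"
  "iuedklzk" -> "kzlkdeui" -> "kzlkdeui" -> "gvhgzaqe" -> "GVHGZAQE" -> "G"
  "fgwiavddzc" -> "czddvaiwgf" -> "czdvaiwgf" -> "yvzrwescb" -> "YVZRWESCB" -> "Y"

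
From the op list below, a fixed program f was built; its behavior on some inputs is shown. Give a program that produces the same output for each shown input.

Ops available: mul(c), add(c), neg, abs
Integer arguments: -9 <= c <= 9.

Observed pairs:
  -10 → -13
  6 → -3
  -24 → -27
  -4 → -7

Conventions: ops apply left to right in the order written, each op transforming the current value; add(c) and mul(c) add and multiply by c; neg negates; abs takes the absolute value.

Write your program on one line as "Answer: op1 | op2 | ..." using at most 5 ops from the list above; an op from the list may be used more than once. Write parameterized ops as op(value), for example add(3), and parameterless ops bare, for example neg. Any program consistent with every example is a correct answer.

add(-3) | neg | abs | mul(-1)

Check, running the answer program on each example:
  -10 -> -13 -> 13 -> 13 -> -13
  6 -> 3 -> -3 -> 3 -> -3
  -24 -> -27 -> 27 -> 27 -> -27
  -4 -> -7 -> 7 -> 7 -> -7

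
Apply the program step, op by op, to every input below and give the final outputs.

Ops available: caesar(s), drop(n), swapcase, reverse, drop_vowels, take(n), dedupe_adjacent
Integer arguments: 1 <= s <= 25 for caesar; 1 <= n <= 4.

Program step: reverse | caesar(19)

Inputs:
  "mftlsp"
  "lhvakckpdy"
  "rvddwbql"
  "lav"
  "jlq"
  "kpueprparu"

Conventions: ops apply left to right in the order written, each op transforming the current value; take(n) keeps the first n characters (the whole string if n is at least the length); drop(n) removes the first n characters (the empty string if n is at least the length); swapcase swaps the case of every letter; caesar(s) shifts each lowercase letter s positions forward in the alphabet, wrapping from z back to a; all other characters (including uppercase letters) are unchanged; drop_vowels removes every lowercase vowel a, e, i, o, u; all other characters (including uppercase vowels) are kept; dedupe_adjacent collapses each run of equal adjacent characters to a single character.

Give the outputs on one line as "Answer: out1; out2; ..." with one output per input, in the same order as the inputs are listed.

Execution, op by op:
  "mftlsp" -> "psltfm" -> "ilemyf"
  "lhvakckpdy" -> "ydpkckavhl" -> "rwidvdtoae"
  "rvddwbql" -> "lqbwddvr" -> "ejupwwok"
  "lav" -> "val" -> "ote"
  "jlq" -> "qlj" -> "jec"
  "kpueprparu" -> "uraprpeupk" -> "nktikixnid"

"ilemyf"; "rwidvdtoae"; "ejupwwok"; "ote"; "jec"; "nktikixnid"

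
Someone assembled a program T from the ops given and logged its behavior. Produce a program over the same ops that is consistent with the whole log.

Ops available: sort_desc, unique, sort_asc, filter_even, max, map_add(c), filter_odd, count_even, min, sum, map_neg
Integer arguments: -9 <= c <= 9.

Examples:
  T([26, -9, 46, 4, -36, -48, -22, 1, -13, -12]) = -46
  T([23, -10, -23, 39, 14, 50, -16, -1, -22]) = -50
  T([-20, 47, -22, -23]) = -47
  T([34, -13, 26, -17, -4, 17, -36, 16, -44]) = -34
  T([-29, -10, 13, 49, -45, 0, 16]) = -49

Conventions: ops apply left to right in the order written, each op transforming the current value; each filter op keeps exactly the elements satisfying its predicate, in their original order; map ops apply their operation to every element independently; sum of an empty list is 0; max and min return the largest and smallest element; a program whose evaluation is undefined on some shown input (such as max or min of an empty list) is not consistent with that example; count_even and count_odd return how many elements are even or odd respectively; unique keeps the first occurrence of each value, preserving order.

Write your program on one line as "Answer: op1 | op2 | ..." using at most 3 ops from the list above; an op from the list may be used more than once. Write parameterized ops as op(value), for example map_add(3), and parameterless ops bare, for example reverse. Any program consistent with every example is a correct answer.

map_neg | min

Check, running the answer program on each example:
  [26, -9, 46, 4, -36, -48, -22, 1, -13, -12] -> [-26, 9, -46, -4, 36, 48, 22, -1, 13, 12] -> -46
  [23, -10, -23, 39, 14, 50, -16, -1, -22] -> [-23, 10, 23, -39, -14, -50, 16, 1, 22] -> -50
  [-20, 47, -22, -23] -> [20, -47, 22, 23] -> -47
  [34, -13, 26, -17, -4, 17, -36, 16, -44] -> [-34, 13, -26, 17, 4, -17, 36, -16, 44] -> -34
  [-29, -10, 13, 49, -45, 0, 16] -> [29, 10, -13, -49, 45, 0, -16] -> -49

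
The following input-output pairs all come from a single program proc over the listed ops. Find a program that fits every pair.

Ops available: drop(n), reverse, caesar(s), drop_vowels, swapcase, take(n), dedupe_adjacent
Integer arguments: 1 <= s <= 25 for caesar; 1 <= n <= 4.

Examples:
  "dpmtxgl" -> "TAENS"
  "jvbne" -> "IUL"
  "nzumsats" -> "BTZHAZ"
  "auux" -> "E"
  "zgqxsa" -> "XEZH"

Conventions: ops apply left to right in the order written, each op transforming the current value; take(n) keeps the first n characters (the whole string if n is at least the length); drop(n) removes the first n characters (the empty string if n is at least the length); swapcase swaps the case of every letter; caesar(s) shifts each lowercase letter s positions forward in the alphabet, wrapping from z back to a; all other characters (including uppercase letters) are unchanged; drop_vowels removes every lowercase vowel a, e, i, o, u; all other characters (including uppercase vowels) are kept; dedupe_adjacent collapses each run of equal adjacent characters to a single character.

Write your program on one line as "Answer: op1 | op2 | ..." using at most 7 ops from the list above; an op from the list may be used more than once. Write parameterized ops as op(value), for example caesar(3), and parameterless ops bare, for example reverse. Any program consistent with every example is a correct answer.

reverse | dedupe_adjacent | caesar(7) | reverse | drop(2) | swapcase

Check, running the answer program on each example:
  "dpmtxgl" -> "lgxtmpd" -> "lgxtmpd" -> "sneatwk" -> "kwtaens" -> "taens" -> "TAENS"
  "jvbne" -> "enbvj" -> "enbvj" -> "luicq" -> "qciul" -> "iul" -> "IUL"
  "nzumsats" -> "stasmuzn" -> "stasmuzn" -> "zahztbgu" -> "ugbtzhaz" -> "btzhaz" -> "BTZHAZ"
  "auux" -> "xuua" -> "xua" -> "ebh" -> "hbe" -> "e" -> "E"
  "zgqxsa" -> "asxqgz" -> "asxqgz" -> "hzexng" -> "gnxezh" -> "xezh" -> "XEZH"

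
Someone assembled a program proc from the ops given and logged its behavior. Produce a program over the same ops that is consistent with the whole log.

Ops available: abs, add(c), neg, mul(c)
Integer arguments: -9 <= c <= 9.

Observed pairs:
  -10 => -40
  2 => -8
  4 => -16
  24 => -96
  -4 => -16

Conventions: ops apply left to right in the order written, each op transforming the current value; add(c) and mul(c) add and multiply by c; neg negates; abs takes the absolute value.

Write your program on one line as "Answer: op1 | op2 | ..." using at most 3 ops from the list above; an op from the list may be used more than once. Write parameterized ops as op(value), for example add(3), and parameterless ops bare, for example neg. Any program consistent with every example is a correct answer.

abs | mul(-4)

Check, running the answer program on each example:
  -10 -> 10 -> -40
  2 -> 2 -> -8
  4 -> 4 -> -16
  24 -> 24 -> -96
  -4 -> 4 -> -16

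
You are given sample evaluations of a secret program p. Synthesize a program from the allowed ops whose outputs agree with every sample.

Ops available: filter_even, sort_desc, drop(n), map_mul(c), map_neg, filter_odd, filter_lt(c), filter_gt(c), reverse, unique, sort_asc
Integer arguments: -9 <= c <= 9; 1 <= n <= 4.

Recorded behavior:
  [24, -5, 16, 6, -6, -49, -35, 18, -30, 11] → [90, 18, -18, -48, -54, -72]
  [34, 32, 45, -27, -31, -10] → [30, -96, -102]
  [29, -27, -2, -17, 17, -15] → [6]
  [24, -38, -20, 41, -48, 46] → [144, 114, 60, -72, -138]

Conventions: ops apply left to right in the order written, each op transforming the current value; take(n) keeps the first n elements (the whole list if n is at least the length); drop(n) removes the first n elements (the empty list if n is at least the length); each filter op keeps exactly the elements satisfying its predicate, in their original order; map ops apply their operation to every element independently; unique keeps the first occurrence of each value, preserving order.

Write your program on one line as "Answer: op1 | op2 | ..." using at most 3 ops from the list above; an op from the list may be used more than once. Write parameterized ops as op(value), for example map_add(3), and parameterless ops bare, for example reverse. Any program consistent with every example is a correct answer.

sort_asc | filter_even | map_mul(-3)

Check, running the answer program on each example:
  [24, -5, 16, 6, -6, -49, -35, 18, -30, 11] -> [-49, -35, -30, -6, -5, 6, 11, 16, 18, 24] -> [-30, -6, 6, 16, 18, 24] -> [90, 18, -18, -48, -54, -72]
  [34, 32, 45, -27, -31, -10] -> [-31, -27, -10, 32, 34, 45] -> [-10, 32, 34] -> [30, -96, -102]
  [29, -27, -2, -17, 17, -15] -> [-27, -17, -15, -2, 17, 29] -> [-2] -> [6]
  [24, -38, -20, 41, -48, 46] -> [-48, -38, -20, 24, 41, 46] -> [-48, -38, -20, 24, 46] -> [144, 114, 60, -72, -138]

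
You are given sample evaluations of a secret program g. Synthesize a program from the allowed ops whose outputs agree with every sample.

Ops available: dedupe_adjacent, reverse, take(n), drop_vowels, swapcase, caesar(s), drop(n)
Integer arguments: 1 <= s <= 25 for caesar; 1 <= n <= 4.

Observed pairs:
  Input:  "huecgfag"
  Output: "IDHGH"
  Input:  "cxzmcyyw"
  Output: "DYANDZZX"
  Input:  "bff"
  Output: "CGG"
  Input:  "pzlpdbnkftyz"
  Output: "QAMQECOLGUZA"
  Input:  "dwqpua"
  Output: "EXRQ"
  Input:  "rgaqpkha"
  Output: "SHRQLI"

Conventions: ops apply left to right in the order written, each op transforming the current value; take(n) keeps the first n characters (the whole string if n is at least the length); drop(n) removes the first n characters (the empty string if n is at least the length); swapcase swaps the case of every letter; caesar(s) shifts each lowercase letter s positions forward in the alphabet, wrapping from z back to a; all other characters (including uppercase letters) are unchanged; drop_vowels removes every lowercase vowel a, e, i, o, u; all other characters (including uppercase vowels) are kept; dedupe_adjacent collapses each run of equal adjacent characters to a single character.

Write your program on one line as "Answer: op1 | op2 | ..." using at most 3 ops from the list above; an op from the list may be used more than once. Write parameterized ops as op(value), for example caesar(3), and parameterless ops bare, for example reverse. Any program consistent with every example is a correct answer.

drop_vowels | caesar(1) | swapcase

Check, running the answer program on each example:
  "huecgfag" -> "hcgfg" -> "idhgh" -> "IDHGH"
  "cxzmcyyw" -> "cxzmcyyw" -> "dyandzzx" -> "DYANDZZX"
  "bff" -> "bff" -> "cgg" -> "CGG"
  "pzlpdbnkftyz" -> "pzlpdbnkftyz" -> "qamqecolguza" -> "QAMQECOLGUZA"
  "dwqpua" -> "dwqp" -> "exrq" -> "EXRQ"
  "rgaqpkha" -> "rgqpkh" -> "shrqli" -> "SHRQLI"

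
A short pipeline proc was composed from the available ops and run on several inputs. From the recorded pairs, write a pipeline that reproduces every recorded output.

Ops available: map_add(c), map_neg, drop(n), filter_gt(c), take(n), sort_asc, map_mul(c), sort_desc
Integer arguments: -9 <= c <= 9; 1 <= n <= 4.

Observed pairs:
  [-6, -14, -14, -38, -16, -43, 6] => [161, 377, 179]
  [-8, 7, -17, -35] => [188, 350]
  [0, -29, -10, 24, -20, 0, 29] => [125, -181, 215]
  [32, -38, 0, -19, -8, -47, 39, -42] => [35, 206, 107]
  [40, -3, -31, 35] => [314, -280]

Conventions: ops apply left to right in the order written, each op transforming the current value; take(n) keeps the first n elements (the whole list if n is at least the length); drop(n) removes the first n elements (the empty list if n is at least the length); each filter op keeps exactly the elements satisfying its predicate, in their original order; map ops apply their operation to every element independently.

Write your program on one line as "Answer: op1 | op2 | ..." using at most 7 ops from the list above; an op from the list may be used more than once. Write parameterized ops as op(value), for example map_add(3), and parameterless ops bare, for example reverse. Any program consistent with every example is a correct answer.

drop(1) | take(4) | drop(1) | map_add(-4) | map_mul(-9) | map_add(-1)

Check, running the answer program on each example:
  [-6, -14, -14, -38, -16, -43, 6] -> [-14, -14, -38, -16, -43, 6] -> [-14, -14, -38, -16] -> [-14, -38, -16] -> [-18, -42, -20] -> [162, 378, 180] -> [161, 377, 179]
  [-8, 7, -17, -35] -> [7, -17, -35] -> [7, -17, -35] -> [-17, -35] -> [-21, -39] -> [189, 351] -> [188, 350]
  [0, -29, -10, 24, -20, 0, 29] -> [-29, -10, 24, -20, 0, 29] -> [-29, -10, 24, -20] -> [-10, 24, -20] -> [-14, 20, -24] -> [126, -180, 216] -> [125, -181, 215]
  [32, -38, 0, -19, -8, -47, 39, -42] -> [-38, 0, -19, -8, -47, 39, -42] -> [-38, 0, -19, -8] -> [0, -19, -8] -> [-4, -23, -12] -> [36, 207, 108] -> [35, 206, 107]
  [40, -3, -31, 35] -> [-3, -31, 35] -> [-3, -31, 35] -> [-31, 35] -> [-35, 31] -> [315, -279] -> [314, -280]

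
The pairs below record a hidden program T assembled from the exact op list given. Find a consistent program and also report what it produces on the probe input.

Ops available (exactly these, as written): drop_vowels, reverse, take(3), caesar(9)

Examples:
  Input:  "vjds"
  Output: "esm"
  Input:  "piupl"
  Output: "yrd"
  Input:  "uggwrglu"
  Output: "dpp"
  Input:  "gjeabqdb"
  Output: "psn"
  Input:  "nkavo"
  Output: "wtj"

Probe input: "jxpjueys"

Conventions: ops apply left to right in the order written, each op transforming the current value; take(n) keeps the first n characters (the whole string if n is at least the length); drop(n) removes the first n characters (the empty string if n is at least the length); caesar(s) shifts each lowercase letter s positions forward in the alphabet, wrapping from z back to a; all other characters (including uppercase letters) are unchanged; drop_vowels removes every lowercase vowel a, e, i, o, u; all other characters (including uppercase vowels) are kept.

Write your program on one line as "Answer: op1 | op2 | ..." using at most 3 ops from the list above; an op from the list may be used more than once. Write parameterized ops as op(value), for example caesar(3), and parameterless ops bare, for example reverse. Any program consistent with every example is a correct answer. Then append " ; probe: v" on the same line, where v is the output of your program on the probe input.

take(3) | caesar(9) ; probe: "sgy"

Check, running the answer program on each example:
  "vjds" -> "vjd" -> "esm"
  "piupl" -> "piu" -> "yrd"
  "uggwrglu" -> "ugg" -> "dpp"
  "gjeabqdb" -> "gje" -> "psn"
  "nkavo" -> "nka" -> "wtj"
  probe: "jxpjueys" -> "jxp" -> "sgy"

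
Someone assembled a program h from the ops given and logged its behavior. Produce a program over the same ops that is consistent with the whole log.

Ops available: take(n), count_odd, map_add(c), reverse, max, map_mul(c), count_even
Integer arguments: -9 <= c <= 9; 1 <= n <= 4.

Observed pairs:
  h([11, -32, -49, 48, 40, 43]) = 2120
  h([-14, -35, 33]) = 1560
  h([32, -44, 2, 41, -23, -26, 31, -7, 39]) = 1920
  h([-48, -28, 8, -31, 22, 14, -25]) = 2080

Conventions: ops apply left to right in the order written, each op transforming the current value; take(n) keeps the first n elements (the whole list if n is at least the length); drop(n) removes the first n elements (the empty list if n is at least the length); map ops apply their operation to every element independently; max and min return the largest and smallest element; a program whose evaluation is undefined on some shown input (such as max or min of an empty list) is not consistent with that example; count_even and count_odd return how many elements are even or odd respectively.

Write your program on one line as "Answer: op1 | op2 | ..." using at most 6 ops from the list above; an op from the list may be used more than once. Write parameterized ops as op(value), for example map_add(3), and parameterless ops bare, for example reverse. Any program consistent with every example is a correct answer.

map_add(-4) | reverse | map_mul(-5) | map_mul(8) | max

Check, running the answer program on each example:
  [11, -32, -49, 48, 40, 43] -> [7, -36, -53, 44, 36, 39] -> [39, 36, 44, -53, -36, 7] -> [-195, -180, -220, 265, 180, -35] -> [-1560, -1440, -1760, 2120, 1440, -280] -> 2120
  [-14, -35, 33] -> [-18, -39, 29] -> [29, -39, -18] -> [-145, 195, 90] -> [-1160, 1560, 720] -> 1560
  [32, -44, 2, 41, -23, -26, 31, -7, 39] -> [28, -48, -2, 37, -27, -30, 27, -11, 35] -> [35, -11, 27, -30, -27, 37, -2, -48, 28] -> [-175, 55, -135, 150, 135, -185, 10, 240, -140] -> [-1400, 440, -1080, 1200, 1080, -1480, 80, 1920, -1120] -> 1920
  [-48, -28, 8, -31, 22, 14, -25] -> [-52, -32, 4, -35, 18, 10, -29] -> [-29, 10, 18, -35, 4, -32, -52] -> [145, -50, -90, 175, -20, 160, 260] -> [1160, -400, -720, 1400, -160, 1280, 2080] -> 2080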